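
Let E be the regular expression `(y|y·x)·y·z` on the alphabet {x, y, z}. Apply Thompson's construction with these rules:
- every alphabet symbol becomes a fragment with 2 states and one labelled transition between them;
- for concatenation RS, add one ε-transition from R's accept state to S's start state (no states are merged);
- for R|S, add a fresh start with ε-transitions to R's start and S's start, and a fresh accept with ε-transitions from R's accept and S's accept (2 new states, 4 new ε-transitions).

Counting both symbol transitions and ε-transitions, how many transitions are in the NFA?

Recursing over subexpressions:
Each of the 5 symbol leaves contributes 1 transition (1 symbol, 0 ε).
  y·x : 3 transitions (2 symbol, 1 ε)
  y|y·x : 8 transitions (3 symbol, 5 ε)
  (y|y·x)·y·z : 12 transitions (5 symbol, 7 ε)

12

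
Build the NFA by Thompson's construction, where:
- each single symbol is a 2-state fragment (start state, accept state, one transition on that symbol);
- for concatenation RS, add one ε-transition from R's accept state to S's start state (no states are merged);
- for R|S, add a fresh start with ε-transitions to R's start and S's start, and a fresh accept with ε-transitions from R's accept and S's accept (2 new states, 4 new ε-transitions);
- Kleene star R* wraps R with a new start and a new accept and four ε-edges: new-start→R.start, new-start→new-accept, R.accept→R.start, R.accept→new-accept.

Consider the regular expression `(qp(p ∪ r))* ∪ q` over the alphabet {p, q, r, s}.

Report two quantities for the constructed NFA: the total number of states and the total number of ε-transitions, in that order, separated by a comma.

By structural recursion:
Each of the 5 symbol leaves contributes 2 states and 0 ε-transitions.
  p ∪ r — 6 states, 4 ε-transitions
  qp(p ∪ r) — 10 states, 6 ε-transitions
  (qp(p ∪ r))* — 12 states, 10 ε-transitions
  (qp(p ∪ r))* ∪ q — 16 states, 14 ε-transitions

16, 14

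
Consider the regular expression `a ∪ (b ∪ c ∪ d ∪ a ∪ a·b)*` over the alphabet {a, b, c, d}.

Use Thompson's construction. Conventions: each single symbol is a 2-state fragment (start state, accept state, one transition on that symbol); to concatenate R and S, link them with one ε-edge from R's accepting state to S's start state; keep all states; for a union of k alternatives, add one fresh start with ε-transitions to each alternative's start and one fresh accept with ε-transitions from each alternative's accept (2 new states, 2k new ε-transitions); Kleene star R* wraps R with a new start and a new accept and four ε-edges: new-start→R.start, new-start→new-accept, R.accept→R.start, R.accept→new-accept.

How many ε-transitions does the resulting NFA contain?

19

Recursing over subexpressions:
Each of the 7 symbol leaves contributes 0 ε-transitions.
  a·b = 1 ε-transition
  b ∪ c ∪ d ∪ a ∪ a·b = 11 ε-transitions
  (b ∪ c ∪ d ∪ a ∪ a·b)* = 15 ε-transitions
  a ∪ (b ∪ c ∪ d ∪ a ∪ a·b)* = 19 ε-transitions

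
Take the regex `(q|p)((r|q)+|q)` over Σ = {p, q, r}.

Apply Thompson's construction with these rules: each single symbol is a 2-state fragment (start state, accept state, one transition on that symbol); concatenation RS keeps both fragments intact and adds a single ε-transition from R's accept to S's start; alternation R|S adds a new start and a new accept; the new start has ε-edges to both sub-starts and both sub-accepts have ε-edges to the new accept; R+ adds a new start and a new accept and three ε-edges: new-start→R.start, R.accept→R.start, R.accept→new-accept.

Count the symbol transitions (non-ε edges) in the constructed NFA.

5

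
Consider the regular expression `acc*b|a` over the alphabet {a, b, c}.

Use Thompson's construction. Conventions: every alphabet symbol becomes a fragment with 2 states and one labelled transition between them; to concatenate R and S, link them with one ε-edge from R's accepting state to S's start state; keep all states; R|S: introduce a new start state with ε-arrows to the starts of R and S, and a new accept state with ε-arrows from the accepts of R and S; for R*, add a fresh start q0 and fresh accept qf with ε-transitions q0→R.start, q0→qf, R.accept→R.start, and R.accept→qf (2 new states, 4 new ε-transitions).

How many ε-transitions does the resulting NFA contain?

11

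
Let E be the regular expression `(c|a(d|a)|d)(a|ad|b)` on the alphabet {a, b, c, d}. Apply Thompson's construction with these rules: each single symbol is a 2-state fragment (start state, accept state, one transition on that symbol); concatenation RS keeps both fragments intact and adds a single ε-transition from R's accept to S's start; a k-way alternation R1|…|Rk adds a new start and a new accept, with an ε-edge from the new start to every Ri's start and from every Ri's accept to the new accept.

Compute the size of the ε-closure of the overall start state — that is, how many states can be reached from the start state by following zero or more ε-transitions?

4

Work bottom-up. For each fragment F, track |ε-closure(F.start)| and whether F's accept lies in that closure (i.e. whether F accepts ε). A single-symbol fragment has closure size 1 and does not accept ε.
  d|a : new start ε-reaches every alternative's start; none of them accept ε, so the new accept is not reached: C = 1 + 1 + 1 = 3
  a(d|a) : same as the first factor's closure: C = 1
  c|a(d|a)|d : new start ε-reaches every alternative's start; none of them accept ε, so the new accept is not reached: C = 1 + 1 + 1 + 1 = 4
  ad : same as the first factor's closure: C = 1
  a|ad|b : C = 1 + 1 + 1 + 1 = 4 (the new accept is not ε-reachable since no branch accepts ε)
  (c|a(d|a)|d)(a|ad|b) : C equals the left operand's closure size = 4 (its accept is not ε-reachable, so the closure stops there)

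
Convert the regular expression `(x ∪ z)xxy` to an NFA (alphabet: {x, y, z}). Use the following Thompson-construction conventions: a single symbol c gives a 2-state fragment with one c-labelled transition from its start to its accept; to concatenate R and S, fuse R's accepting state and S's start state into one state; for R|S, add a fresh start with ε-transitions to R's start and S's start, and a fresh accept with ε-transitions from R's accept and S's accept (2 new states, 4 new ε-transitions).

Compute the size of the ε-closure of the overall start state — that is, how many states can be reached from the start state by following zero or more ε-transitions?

Let C(F) = |ε-closure(F.start)| within fragment F, and note whether F accepts ε. Symbol fragments have C = 1 and do not accept ε. Then:
  x ∪ z : new start ε-reaches every alternative's start; none of them accept ε, so the new accept is not reached: |ε-closure| = 1 + 1 + 1 = 3
  (x ∪ z)xxy : same as the first factor's closure: |ε-closure| = 3

3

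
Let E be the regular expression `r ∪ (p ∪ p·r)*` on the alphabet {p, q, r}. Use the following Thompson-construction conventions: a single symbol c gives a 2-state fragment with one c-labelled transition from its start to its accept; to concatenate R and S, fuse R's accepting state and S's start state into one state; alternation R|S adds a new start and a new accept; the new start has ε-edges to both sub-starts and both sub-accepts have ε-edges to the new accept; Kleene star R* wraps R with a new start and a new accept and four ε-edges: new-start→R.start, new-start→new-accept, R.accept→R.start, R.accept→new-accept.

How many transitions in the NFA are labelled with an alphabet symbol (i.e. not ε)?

Per subexpression:
Each of the 4 symbol leaves contributes exactly 1 symbol transition.
  p·r = 2 symbol transitions
  p ∪ p·r = 3 symbol transitions
  (p ∪ p·r)* = 3 symbol transitions
  r ∪ (p ∪ p·r)* = 4 symbol transitions

4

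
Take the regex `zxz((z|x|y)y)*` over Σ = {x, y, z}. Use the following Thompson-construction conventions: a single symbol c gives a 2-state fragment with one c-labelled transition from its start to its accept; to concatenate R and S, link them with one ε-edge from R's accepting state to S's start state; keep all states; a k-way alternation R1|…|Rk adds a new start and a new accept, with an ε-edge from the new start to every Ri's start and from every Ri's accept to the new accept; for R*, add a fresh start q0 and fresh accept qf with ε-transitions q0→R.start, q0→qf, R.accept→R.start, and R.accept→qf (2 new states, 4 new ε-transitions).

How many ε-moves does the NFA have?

14

Per subexpression:
Each of the 7 symbol leaves contributes 0 ε-transitions.
  z|x|y → 6 ε-transitions
  (z|x|y)y → 7 ε-transitions
  ((z|x|y)y)* → 11 ε-transitions
  zxz((z|x|y)y)* → 14 ε-transitions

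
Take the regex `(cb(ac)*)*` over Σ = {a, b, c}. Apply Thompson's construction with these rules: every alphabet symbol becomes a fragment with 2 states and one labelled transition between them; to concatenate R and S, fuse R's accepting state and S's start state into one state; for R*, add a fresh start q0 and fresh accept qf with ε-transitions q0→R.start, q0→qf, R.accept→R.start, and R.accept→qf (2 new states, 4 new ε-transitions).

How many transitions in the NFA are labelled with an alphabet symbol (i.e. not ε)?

4

Recursing over subexpressions:
Each of the 4 symbol leaves contributes exactly 1 symbol transition.
  ac : 2 symbol transitions
  (ac)* : 2 symbol transitions
  cb(ac)* : 4 symbol transitions
  (cb(ac)*)* : 4 symbol transitions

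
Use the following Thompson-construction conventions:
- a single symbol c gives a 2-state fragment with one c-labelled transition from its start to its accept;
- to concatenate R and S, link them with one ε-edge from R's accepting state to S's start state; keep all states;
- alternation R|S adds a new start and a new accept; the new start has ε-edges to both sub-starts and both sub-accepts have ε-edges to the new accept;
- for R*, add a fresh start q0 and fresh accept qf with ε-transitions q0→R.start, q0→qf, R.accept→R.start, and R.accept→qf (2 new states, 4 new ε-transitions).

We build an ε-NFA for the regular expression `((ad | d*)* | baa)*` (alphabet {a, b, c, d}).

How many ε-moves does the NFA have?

Bottom-up over the parse tree:
Each of the 6 symbol leaves contributes 0 ε-transitions.
  ad — 1 ε-transition
  d* — 4 ε-transitions
  ad | d* — 9 ε-transitions
  (ad | d*)* — 13 ε-transitions
  baa — 2 ε-transitions
  (ad | d*)* | baa — 19 ε-transitions
  ((ad | d*)* | baa)* — 23 ε-transitions

23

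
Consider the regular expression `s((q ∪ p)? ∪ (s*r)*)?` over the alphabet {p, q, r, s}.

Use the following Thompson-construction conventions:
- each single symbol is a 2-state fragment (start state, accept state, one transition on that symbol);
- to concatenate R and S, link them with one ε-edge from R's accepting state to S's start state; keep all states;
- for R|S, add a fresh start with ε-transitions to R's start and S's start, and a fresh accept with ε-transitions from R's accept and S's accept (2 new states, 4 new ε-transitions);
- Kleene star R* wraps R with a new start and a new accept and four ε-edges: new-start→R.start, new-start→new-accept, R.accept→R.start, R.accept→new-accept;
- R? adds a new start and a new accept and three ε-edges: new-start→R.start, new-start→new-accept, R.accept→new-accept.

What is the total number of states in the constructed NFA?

22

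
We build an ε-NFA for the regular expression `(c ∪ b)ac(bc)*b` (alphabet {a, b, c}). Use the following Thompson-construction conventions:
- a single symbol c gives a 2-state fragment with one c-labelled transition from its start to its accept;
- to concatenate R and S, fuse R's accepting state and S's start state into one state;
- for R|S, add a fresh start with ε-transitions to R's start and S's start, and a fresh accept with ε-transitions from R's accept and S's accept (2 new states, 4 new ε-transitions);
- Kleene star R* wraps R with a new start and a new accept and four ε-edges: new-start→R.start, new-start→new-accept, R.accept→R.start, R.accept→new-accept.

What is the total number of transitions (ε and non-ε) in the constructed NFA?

Per subexpression:
Each of the 7 symbol leaves contributes 1 transition (1 symbol, 0 ε).
  c ∪ b : 6 transitions (2 symbol, 4 ε)
  bc : 2 transitions (2 symbol, 0 ε)
  (bc)* : 6 transitions (2 symbol, 4 ε)
  (c ∪ b)ac(bc)*b : 15 transitions (7 symbol, 8 ε)

15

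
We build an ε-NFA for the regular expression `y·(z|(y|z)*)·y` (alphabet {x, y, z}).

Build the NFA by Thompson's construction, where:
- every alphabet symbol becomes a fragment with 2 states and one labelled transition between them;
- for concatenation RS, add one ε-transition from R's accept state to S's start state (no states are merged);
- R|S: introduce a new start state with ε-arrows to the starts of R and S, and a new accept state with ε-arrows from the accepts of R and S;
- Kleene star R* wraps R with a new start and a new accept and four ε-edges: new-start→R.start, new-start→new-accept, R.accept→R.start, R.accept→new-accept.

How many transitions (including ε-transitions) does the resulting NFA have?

Per subexpression:
Each of the 5 symbol leaves contributes 1 transition (1 symbol, 0 ε).
  y|z — 6 transitions (2 symbol, 4 ε)
  (y|z)* — 10 transitions (2 symbol, 8 ε)
  z|(y|z)* — 15 transitions (3 symbol, 12 ε)
  y·(z|(y|z)*)·y — 19 transitions (5 symbol, 14 ε)

19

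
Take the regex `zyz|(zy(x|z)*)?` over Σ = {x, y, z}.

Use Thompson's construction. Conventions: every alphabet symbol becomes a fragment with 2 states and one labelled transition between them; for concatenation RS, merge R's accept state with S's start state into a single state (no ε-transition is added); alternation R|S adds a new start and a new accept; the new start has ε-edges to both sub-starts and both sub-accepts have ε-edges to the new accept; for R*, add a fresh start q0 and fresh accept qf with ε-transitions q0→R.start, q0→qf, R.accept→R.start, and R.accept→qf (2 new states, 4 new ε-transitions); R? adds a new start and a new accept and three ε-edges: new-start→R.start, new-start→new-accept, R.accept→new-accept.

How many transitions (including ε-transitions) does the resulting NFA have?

By structural recursion:
Each of the 7 symbol leaves contributes 1 transition (1 symbol, 0 ε).
  zyz : 3 transitions (3 symbol, 0 ε)
  x|z : 6 transitions (2 symbol, 4 ε)
  (x|z)* : 10 transitions (2 symbol, 8 ε)
  zy(x|z)* : 12 transitions (4 symbol, 8 ε)
  (zy(x|z)*)? : 15 transitions (4 symbol, 11 ε)
  zyz|(zy(x|z)*)? : 22 transitions (7 symbol, 15 ε)

22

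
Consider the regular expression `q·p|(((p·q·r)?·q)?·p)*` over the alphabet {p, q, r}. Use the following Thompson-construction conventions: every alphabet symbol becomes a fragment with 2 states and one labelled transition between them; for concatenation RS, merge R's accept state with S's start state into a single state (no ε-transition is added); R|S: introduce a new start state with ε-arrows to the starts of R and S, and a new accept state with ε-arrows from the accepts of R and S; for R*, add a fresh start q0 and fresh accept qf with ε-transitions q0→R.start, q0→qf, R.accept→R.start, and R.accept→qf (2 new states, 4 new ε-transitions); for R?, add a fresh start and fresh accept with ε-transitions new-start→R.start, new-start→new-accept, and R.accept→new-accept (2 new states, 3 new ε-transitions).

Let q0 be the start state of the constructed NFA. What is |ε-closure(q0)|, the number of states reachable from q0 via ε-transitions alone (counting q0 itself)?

10

Work bottom-up. For each fragment F, track |ε-closure(F.start)| and whether F's accept lies in that closure (i.e. whether F accepts ε). A single-symbol fragment has closure size 1 and does not accept ε.
  q·p → |closure| equals the left operand's closure size = 1 (its accept is not ε-reachable, so the closure stops there)
  p·q·r → same as the first factor's closure: |closure| = 1
  (p·q·r)? → new start has ε-edges to the inner start and to the new accept, so |closure| = 2 + 1 = 3
  (p·q·r)?·q → the left operand accepts ε, so the closure extends into the next operand (the shared merged state is already counted); |closure| = 3 + (1−1) = 3
  ((p·q·r)?·q)? → new start has ε-edges to the inner start and to the new accept, so |closure| = 2 + 3 = 5
  ((p·q·r)?·q)?·p → the left operand accepts ε, so the closure extends into the next operand (the shared merged state is already counted); |closure| = 5 + (1−1) = 5
  (((p·q·r)?·q)?·p)* → |closure| = 1 (new start) + 5 (body) + 1 (new accept) = 7
  q·p|(((p·q·r)?·q)?·p)* → |closure| = 1 (new start) + (1 + 7) + 1 (new accept, since some branch ε-reaches its own accept) = 10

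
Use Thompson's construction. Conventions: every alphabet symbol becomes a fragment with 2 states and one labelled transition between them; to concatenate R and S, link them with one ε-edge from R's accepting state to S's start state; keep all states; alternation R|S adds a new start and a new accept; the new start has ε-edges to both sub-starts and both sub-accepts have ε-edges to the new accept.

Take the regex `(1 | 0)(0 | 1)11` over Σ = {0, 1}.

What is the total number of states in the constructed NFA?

16

Building bottom-up:
Each of the 6 symbol leaves contributes a 2-state fragment.
  1 | 0 — 6 states
  0 | 1 — 6 states
  (1 | 0)(0 | 1)11 — 16 states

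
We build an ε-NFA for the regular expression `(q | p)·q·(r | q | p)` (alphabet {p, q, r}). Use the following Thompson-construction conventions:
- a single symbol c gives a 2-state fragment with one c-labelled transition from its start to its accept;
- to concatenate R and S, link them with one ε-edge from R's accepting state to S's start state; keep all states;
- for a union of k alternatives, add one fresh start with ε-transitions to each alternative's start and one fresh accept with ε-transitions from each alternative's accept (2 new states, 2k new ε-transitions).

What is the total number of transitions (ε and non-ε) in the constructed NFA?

Bottom-up over the parse tree:
Each of the 6 symbol leaves contributes 1 transition (1 symbol, 0 ε).
  q | p — 6 transitions (2 symbol, 4 ε)
  r | q | p — 9 transitions (3 symbol, 6 ε)
  (q | p)·q·(r | q | p) — 18 transitions (6 symbol, 12 ε)

18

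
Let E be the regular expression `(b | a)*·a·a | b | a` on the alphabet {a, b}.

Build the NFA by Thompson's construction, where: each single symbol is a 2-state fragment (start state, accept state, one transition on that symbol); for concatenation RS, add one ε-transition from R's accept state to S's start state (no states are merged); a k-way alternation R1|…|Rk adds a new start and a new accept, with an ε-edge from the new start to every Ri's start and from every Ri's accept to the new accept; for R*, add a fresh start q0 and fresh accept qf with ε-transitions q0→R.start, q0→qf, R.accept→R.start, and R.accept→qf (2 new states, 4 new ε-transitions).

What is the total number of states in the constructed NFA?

18

Bottom-up over the parse tree:
Each of the 6 symbol leaves contributes a 2-state fragment.
  b | a : 6 states
  (b | a)* : 8 states
  (b | a)*·a·a : 12 states
  (b | a)*·a·a | b | a : 18 states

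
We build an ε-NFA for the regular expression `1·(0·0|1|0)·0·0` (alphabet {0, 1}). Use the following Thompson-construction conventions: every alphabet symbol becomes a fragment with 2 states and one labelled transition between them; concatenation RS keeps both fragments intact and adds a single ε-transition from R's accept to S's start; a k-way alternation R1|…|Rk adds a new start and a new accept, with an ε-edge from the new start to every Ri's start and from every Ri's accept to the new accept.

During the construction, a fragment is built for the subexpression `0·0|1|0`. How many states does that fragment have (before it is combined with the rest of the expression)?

10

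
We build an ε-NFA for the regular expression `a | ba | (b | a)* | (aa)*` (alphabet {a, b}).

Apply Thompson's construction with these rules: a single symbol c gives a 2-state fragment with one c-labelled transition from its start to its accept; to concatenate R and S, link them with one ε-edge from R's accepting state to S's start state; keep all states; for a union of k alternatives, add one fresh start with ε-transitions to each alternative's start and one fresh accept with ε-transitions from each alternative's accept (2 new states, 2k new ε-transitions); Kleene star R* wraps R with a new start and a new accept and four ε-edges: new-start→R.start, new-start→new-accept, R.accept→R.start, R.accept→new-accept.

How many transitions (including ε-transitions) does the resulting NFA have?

29

Per subexpression:
Each of the 7 symbol leaves contributes 1 transition (1 symbol, 0 ε).
  ba — 3 transitions (2 symbol, 1 ε)
  b | a — 6 transitions (2 symbol, 4 ε)
  (b | a)* — 10 transitions (2 symbol, 8 ε)
  aa — 3 transitions (2 symbol, 1 ε)
  (aa)* — 7 transitions (2 symbol, 5 ε)
  a | ba | (b | a)* | (aa)* — 29 transitions (7 symbol, 22 ε)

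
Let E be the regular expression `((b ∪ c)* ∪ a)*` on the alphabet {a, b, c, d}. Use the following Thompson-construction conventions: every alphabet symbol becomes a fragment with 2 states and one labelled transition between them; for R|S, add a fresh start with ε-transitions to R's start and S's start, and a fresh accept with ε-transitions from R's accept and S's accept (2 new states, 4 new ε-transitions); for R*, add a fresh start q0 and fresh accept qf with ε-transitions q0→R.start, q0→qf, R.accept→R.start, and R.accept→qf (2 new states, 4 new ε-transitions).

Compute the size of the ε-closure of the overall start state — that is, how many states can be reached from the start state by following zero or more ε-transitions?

10

Compute the ε-closure size of each fragment's start state recursively; a symbol fragment's start has no outgoing ε-edge, so its closure is just itself (size 1).
  b ∪ c → |ε-closure| = 1 + 1 + 1 = 3 (the new accept is not ε-reachable since no branch accepts ε)
  (b ∪ c)* → |ε-closure| = 1 (new start) + 3 (body) + 1 (new accept) = 5
  (b ∪ c)* ∪ a → |ε-closure| = 1 (new start) + (5 + 1) + 1 (new accept, since some branch ε-reaches its own accept) = 8
  ((b ∪ c)* ∪ a)* → |ε-closure| = 1 (new start) + 8 (body) + 1 (new accept) = 10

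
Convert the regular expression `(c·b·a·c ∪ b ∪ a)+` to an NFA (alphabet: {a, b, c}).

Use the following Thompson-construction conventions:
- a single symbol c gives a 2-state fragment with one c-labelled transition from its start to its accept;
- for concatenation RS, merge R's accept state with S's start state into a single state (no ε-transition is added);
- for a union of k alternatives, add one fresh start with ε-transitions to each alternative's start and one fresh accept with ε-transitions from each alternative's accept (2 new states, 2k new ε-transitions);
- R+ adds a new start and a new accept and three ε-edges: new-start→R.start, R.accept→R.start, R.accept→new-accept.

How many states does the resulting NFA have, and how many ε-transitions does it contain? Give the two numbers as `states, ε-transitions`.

Bottom-up over the parse tree:
Each of the 6 symbol leaves contributes 2 states and 0 ε-transitions.
  c·b·a·c — 5 states, 0 ε-transitions
  c·b·a·c ∪ b ∪ a — 11 states, 6 ε-transitions
  (c·b·a·c ∪ b ∪ a)+ — 13 states, 9 ε-transitions

13, 9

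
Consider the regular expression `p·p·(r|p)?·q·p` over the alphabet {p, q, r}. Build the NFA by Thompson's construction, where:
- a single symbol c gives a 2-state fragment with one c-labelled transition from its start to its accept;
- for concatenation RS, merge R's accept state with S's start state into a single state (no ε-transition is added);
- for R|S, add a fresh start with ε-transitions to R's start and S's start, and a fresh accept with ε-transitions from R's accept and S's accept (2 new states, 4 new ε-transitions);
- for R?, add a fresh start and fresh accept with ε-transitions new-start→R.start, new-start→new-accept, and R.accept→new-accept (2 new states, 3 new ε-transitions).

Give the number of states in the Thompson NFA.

By structural recursion:
Each of the 6 symbol leaves contributes a 2-state fragment.
  r|p → 6 states
  (r|p)? → 8 states
  p·p·(r|p)?·q·p → 12 states

12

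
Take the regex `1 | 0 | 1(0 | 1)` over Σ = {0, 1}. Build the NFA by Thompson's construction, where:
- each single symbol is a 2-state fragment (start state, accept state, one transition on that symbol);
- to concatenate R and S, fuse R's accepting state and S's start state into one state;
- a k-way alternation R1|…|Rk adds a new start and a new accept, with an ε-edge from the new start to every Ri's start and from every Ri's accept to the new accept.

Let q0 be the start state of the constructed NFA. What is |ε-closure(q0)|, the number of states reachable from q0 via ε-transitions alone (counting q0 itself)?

4

Let C(F) = |ε-closure(F.start)| within fragment F, and note whether F accepts ε. Symbol fragments have C = 1 and do not accept ε. Then:
  0 | 1 → |ε-closure| = 1 + 1 + 1 = 3 (the new accept is not ε-reachable since no branch accepts ε)
  1(0 | 1) → |ε-closure| equals the left operand's closure size = 1 (its accept is not ε-reachable, so the closure stops there)
  1 | 0 | 1(0 | 1) → |ε-closure| = 1 + 1 + 1 + 1 = 4 (the new accept is not ε-reachable since no branch accepts ε)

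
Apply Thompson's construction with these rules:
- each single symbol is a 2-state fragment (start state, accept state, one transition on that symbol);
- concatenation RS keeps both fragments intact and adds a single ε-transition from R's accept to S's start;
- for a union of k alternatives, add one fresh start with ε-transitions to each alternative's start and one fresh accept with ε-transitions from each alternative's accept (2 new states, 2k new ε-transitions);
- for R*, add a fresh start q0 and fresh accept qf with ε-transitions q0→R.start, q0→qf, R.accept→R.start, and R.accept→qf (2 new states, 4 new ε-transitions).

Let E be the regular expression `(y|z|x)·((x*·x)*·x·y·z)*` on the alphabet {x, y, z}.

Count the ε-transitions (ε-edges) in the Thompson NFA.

By structural recursion:
Each of the 8 symbol leaves contributes 0 ε-transitions.
  y|z|x — 6 ε-transitions
  x* — 4 ε-transitions
  x*·x — 5 ε-transitions
  (x*·x)* — 9 ε-transitions
  (x*·x)*·x·y·z — 12 ε-transitions
  ((x*·x)*·x·y·z)* — 16 ε-transitions
  (y|z|x)·((x*·x)*·x·y·z)* — 23 ε-transitions

23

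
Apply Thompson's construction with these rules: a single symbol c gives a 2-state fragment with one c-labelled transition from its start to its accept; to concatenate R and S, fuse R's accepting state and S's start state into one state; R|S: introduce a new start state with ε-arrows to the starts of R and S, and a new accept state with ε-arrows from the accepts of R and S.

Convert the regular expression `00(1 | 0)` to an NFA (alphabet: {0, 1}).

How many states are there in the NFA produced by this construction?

8

Per subexpression:
Each of the 4 symbol leaves contributes a 2-state fragment.
  1 | 0 : 6 states
  00(1 | 0) : 8 states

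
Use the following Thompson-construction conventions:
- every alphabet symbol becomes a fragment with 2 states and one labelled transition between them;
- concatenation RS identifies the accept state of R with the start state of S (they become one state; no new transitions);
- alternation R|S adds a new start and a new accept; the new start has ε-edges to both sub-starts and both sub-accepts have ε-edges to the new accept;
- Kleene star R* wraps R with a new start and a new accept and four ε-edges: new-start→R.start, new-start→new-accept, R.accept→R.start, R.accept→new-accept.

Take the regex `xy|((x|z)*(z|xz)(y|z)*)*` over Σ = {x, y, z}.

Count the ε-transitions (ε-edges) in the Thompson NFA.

28

By structural recursion:
Each of the 9 symbol leaves contributes 0 ε-transitions.
  xy = 0 ε-transitions
  x|z = 4 ε-transitions
  (x|z)* = 8 ε-transitions
  xz = 0 ε-transitions
  z|xz = 4 ε-transitions
  y|z = 4 ε-transitions
  (y|z)* = 8 ε-transitions
  (x|z)*(z|xz)(y|z)* = 20 ε-transitions
  ((x|z)*(z|xz)(y|z)*)* = 24 ε-transitions
  xy|((x|z)*(z|xz)(y|z)*)* = 28 ε-transitions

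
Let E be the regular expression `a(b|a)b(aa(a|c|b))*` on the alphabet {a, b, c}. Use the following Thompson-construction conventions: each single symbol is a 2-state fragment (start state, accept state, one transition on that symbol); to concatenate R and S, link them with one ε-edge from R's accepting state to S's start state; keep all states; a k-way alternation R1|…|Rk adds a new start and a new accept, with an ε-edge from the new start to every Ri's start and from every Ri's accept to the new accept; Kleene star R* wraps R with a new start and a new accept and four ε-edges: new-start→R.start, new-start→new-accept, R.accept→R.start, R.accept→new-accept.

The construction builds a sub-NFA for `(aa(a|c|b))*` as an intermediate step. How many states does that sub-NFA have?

Fragment for `(aa(a|c|b))*`:
Each of the 5 symbol leaves contributes a 2-state fragment.
  a|c|b : 8 states
  aa(a|c|b) : 12 states
  (aa(a|c|b))* : 14 states

14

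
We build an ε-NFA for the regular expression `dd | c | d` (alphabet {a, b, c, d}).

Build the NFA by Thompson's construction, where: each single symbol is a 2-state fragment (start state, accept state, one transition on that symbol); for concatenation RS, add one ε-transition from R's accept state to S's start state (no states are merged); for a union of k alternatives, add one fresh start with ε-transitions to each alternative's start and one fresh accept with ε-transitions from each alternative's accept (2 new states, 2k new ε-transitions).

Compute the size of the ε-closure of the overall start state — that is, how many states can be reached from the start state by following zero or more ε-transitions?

4

Let C(F) = |ε-closure(F.start)| within fragment F, and note whether F accepts ε. Symbol fragments have C = 1 and do not accept ε. Then:
  dd → same as the first factor's closure: |closure| = 1
  dd | c | d → |closure| = 1 + 1 + 1 + 1 = 4 (the new accept is not ε-reachable since no branch accepts ε)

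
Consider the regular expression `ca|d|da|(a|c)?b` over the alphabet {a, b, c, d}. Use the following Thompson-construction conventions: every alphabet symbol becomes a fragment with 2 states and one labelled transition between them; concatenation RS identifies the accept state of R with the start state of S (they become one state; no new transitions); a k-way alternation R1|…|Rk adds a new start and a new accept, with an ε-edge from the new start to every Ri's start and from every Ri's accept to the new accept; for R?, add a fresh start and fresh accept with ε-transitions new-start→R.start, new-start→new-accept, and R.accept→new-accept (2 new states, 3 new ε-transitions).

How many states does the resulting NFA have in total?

19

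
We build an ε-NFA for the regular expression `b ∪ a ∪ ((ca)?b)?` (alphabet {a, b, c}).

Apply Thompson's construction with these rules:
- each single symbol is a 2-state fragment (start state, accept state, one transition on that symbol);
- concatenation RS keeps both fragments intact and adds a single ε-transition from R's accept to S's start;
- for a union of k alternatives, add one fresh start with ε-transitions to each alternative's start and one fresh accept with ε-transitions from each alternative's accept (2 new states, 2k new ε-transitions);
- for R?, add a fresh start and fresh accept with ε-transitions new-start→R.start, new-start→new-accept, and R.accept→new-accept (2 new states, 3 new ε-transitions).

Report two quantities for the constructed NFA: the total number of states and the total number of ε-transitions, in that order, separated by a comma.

By structural recursion:
Each of the 5 symbol leaves contributes 2 states and 0 ε-transitions.
  ca — 4 states, 1 ε-transition
  (ca)? — 6 states, 4 ε-transitions
  (ca)?b — 8 states, 5 ε-transitions
  ((ca)?b)? — 10 states, 8 ε-transitions
  b ∪ a ∪ ((ca)?b)? — 16 states, 14 ε-transitions

16, 14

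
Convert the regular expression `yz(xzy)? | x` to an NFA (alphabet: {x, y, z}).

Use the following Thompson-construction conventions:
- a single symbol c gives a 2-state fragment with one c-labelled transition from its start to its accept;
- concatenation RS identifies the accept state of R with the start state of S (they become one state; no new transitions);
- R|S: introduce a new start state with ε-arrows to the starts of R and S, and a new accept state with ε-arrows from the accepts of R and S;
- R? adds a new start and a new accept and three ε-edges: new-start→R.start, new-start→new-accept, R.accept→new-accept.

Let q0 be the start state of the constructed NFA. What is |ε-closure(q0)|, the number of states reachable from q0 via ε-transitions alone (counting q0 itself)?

Work bottom-up. For each fragment F, track |ε-closure(F.start)| and whether F's accept lies in that closure (i.e. whether F accepts ε). A single-symbol fragment has closure size 1 and does not accept ε.
  xzy — |ε-closure| equals the left operand's closure size = 1 (its accept is not ε-reachable, so the closure stops there)
  (xzy)? — new start has ε-edges to the inner start and to the new accept, so |ε-closure| = 2 + 1 = 3
  yz(xzy)? — same as the first factor's closure: |ε-closure| = 1
  yz(xzy)? | x — |ε-closure| = 1 + 1 + 1 = 3 (the new accept is not ε-reachable since no branch accepts ε)

3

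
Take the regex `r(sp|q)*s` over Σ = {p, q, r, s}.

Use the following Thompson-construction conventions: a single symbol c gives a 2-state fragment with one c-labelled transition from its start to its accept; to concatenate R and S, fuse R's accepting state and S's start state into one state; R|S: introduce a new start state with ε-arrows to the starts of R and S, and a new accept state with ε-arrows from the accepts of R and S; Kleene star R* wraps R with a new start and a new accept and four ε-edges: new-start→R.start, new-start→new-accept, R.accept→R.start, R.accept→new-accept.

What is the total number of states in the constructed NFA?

Recursing over subexpressions:
Each of the 5 symbol leaves contributes a 2-state fragment.
  sp → 3 states
  sp|q → 7 states
  (sp|q)* → 9 states
  r(sp|q)*s → 11 states

11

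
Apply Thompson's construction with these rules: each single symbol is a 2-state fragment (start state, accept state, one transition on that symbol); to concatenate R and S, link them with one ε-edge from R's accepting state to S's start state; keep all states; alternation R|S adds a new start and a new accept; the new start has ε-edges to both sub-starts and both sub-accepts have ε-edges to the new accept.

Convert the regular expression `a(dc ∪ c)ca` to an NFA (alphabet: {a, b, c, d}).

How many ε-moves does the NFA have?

8

Per subexpression:
Each of the 6 symbol leaves contributes 0 ε-transitions.
  dc = 1 ε-transition
  dc ∪ c = 5 ε-transitions
  a(dc ∪ c)ca = 8 ε-transitions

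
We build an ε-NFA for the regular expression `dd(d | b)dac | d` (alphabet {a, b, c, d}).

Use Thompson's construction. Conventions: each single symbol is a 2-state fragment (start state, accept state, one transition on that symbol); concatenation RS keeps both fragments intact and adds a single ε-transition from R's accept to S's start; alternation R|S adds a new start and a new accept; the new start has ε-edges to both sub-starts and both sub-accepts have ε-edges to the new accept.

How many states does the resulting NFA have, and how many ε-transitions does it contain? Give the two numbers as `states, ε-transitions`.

By structural recursion:
Each of the 8 symbol leaves contributes 2 states and 0 ε-transitions.
  d | b → 6 states, 4 ε-transitions
  dd(d | b)dac → 16 states, 9 ε-transitions
  dd(d | b)dac | d → 20 states, 13 ε-transitions

20, 13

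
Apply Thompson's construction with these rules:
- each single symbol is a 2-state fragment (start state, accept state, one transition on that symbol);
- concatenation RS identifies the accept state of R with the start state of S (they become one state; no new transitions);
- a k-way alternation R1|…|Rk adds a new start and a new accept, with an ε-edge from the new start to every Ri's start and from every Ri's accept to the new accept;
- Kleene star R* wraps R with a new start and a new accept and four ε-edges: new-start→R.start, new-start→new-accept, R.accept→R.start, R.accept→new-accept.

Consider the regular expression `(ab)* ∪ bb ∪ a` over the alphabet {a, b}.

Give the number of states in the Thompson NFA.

Bottom-up over the parse tree:
Each of the 5 symbol leaves contributes a 2-state fragment.
  ab = 3 states
  (ab)* = 5 states
  bb = 3 states
  (ab)* ∪ bb ∪ a = 12 states

12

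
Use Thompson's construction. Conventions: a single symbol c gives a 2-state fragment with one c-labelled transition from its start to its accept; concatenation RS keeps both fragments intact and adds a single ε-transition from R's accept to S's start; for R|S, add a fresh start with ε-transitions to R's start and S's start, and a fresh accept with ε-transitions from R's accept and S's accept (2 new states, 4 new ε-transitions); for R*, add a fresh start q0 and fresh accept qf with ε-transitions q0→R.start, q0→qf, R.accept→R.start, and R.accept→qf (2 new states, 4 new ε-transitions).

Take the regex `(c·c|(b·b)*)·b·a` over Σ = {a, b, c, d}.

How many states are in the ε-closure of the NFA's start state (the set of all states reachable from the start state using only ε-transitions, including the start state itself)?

Work bottom-up. For each fragment F, track |ε-closure(F.start)| and whether F's accept lies in that closure (i.e. whether F accepts ε). A single-symbol fragment has closure size 1 and does not accept ε.
  c·c : C equals the left operand's closure size = 1 (its accept is not ε-reachable, so the closure stops there)
  b·b : C equals the left operand's closure size = 1 (its accept is not ε-reachable, so the closure stops there)
  (b·b)* : new start has ε-edges to the inner start and to the new accept, so C = 2 + 1 = 3
  c·c|(b·b)* : new start ε-reaches every alternative's start; at least one alternative accepts ε, so the union's new accept is reached too: C = 1 + 1 + 3 + 1 = 6
  (c·c|(b·b)*)·b·a : the left operand accepts ε, so the closure extends into the next operand (via the concat ε-link); C = 6 + 1 = 7

7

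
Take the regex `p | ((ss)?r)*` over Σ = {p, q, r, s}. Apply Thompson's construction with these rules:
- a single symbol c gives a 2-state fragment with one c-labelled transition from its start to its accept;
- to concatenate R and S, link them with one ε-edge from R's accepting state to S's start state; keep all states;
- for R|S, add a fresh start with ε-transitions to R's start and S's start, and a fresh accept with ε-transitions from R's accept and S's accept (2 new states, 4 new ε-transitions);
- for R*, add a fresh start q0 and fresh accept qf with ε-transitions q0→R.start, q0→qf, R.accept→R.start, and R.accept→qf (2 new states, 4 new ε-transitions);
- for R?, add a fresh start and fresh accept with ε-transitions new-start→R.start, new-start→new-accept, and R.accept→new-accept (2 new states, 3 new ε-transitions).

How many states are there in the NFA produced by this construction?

Per subexpression:
Each of the 4 symbol leaves contributes a 2-state fragment.
  ss = 4 states
  (ss)? = 6 states
  (ss)?r = 8 states
  ((ss)?r)* = 10 states
  p | ((ss)?r)* = 14 states

14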